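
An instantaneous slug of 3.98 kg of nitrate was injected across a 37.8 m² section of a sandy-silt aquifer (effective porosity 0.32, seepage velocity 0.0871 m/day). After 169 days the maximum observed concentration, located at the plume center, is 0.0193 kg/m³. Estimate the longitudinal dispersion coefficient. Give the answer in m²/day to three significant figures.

0.137 m²/day

At the plume center C_max = M/(n_e·A·√(4πDt)), so D = M²/(4πt·(n_e·A·C_max)²).
n_e·A·C_max = 0.32 × 37.8 × 0.0193 = 0.2335 kg/m.
D = 3.98²/(4π × 169 × 0.2335²) = 0.137 m²/day.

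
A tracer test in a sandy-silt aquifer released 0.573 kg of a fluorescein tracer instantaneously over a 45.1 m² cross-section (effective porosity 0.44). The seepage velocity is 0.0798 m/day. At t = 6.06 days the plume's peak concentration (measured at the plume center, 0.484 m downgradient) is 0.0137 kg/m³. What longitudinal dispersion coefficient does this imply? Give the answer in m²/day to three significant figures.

0.0583 m²/day

At the plume center C_max = M/(n_e·A·√(4πDt)), so D = M²/(4πt·(n_e·A·C_max)²).
n_e·A·C_max = 0.44 × 45.1 × 0.0137 = 0.2719 kg/m.
D = 0.573²/(4π × 6.06 × 0.2719²) = 0.0583 m²/day.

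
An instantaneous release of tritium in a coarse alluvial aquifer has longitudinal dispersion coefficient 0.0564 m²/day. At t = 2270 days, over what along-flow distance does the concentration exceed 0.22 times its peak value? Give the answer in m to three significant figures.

55.7 m

The plume is Gaussian with σ = √(2Dt) = √(2 × 0.0564 × 2270) = 16.00 m.
C/C_peak = exp(−Δx²/(2σ²)) = 0.22 ⇒ Δx = σ·√(−2 ln 0.22) = 16.00 × 1.740 = 27.84 m.
Width = 2Δx = 55.7 m.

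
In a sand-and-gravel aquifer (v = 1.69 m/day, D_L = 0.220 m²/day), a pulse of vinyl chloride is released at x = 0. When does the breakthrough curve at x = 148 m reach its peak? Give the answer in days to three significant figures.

For the 1D instantaneous-source solution, setting ∂C/∂t = 0 at fixed x gives v²t² + 2Dt − x² = 0, so t = (√(D² + v²x²) − D)/v².
√(D² + v²x²) = √(0.220² + 1.69² × 148²) = 250.1; v² = 2.8561.
t = (250.1 − 0.220)/2.8561 = 87.5 days (vs. the pure-advection estimate x/v = 87.6 d).

87.5 days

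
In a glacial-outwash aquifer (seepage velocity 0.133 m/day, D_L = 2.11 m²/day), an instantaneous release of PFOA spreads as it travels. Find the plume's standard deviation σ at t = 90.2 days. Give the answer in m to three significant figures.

19.5 m

Dispersive spreading gives a Gaussian with σ² = 2Dt; advection only shifts the center.
σ = √(2 × 2.11 × 90.2) = 19.5 m.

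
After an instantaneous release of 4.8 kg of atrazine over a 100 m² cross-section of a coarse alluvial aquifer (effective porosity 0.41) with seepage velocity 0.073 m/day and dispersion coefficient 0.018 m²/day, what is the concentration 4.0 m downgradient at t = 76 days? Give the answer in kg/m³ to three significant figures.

0.0182 kg/m³

For an instantaneous plane source, C(x,t) = M/(n_e·A·√(4πDt)) · exp(−(x−vt)²/(4Dt)), with n_e·A the pore (flow) area.
Plume center vt = 0.073 × 76 = 5.548 m, so the well at 4.0 m is 1.548 m upgradient of the peak.
√(4πDt) = 4.146 m, giving peak height M/(n_e·A·√(4πDt)) = 4.8/(0.41 × 100 × 4.146) = 0.02824 kg/m³.
(x−vt)²/(4Dt) = (-1.548)²/(4 × 0.018 × 76) = 0.4379; exp(−0.4379) = 0.6454.
C = 0.02824 × 0.6454 = 0.0182 kg/m³.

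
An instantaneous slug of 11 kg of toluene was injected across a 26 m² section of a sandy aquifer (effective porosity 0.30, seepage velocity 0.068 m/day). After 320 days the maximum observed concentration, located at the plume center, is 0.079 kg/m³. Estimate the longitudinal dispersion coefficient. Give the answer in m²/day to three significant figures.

At the plume center C_max = M/(n_e·A·√(4πDt)), so D = M²/(4πt·(n_e·A·C_max)²).
n_e·A·C_max = 0.30 × 26 × 0.079 = 0.6162 kg/m.
D = 11²/(4π × 320 × 0.6162²) = 0.0792 m²/day.

0.0792 m²/day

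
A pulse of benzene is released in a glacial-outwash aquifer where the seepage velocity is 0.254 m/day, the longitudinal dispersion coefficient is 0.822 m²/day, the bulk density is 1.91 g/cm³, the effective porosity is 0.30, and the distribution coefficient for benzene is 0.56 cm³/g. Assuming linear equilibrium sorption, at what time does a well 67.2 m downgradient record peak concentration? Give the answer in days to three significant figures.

1150 days

Retardation factor R = 1 + ρ_b·K_d/n = 1 + 1.91 × 0.56/0.30 = 4.565.
Sorption retards both mechanisms: v_R = v/R = 0.05564 m/day, D_R = D/R = 0.1801 m²/day.
Peak time from v_R²t² + 2D_R t − x² = 0: t = (√(D_R² + v_R²x²) − D_R)/v_R².
√(D_R² + v_R²x²) = √(0.1801² + 0.05564² × 67.2²) = 3.743; v_R² = 0.003096.
t = (3.743 − 0.1801)/0.003096 = 1150 days.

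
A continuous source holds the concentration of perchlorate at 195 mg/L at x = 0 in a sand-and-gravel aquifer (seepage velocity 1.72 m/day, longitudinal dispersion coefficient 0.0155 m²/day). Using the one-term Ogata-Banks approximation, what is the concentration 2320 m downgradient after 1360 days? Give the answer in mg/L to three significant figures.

For a continuous step input, C/C₀ ≈ ½·erfc((x−vt)/(2√(Dt))).
vt = 1.72 × 1360 = 2339.2 m and 2√(Dt) = 2√(0.0155 × 1360) = 9.183 m.
Argument (x−vt)/(2√(Dt)) = (2320 − 2339.2)/9.183 = -2.091; ½·erfc(-2.091) = 0.9984.
C = 195 × 0.9984 = 195 mg/L.

195 mg/L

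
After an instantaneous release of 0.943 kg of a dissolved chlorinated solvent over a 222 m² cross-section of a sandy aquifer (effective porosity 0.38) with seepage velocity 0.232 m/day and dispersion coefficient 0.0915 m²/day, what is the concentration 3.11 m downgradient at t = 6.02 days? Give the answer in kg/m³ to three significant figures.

For an instantaneous plane source, C(x,t) = M/(n_e·A·√(4πDt)) · exp(−(x−vt)²/(4Dt)), with n_e·A the pore (flow) area.
Plume center vt = 0.232 × 6.02 = 1.39664 m, so the well at 3.11 m is 1.71336 m downgradient of the peak.
√(4πDt) = 2.631 m, giving peak height M/(n_e·A·√(4πDt)) = 0.943/(0.38 × 222 × 2.631) = 0.004249 kg/m³.
(x−vt)²/(4Dt) = (1.71336)²/(4 × 0.0915 × 6.02) = 1.332; exp(−1.332) = 0.2639.
C = 0.004249 × 0.2639 = 0.00112 kg/m³.

0.00112 kg/m³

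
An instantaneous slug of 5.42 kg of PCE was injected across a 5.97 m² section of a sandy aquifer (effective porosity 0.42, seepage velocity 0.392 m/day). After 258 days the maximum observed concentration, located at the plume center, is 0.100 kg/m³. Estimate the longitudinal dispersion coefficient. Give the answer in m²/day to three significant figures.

0.144 m²/day

At the plume center C_max = M/(n_e·A·√(4πDt)), so D = M²/(4πt·(n_e·A·C_max)²).
n_e·A·C_max = 0.42 × 5.97 × 0.100 = 0.2507 kg/m.
D = 5.42²/(4π × 258 × 0.2507²) = 0.144 m²/day.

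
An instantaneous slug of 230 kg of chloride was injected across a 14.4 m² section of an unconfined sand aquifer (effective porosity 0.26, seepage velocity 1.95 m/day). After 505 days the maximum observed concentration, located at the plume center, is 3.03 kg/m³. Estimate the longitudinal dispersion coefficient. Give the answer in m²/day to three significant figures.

0.0648 m²/day

At the plume center C_max = M/(n_e·A·√(4πDt)), so D = M²/(4πt·(n_e·A·C_max)²).
n_e·A·C_max = 0.26 × 14.4 × 3.03 = 11.34 kg/m.
D = 230²/(4π × 505 × 11.34²) = 0.0648 m²/day.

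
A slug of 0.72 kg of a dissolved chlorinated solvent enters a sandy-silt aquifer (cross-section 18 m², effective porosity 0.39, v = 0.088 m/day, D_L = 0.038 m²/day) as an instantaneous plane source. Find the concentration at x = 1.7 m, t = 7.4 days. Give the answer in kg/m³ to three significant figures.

0.0205 kg/m³

For an instantaneous plane source, C(x,t) = M/(n_e·A·√(4πDt)) · exp(−(x−vt)²/(4Dt)), with n_e·A the pore (flow) area.
Plume center vt = 0.088 × 7.4 = 0.6512 m, so the well at 1.7 m is 1.0488 m downgradient of the peak.
√(4πDt) = 1.880 m, giving peak height M/(n_e·A·√(4πDt)) = 0.72/(0.39 × 18 × 1.880) = 0.05456 kg/m³.
(x−vt)²/(4Dt) = (1.0488)²/(4 × 0.038 × 7.4) = 0.9779; exp(−0.9779) = 0.3761.
C = 0.05456 × 0.3761 = 0.0205 kg/m³.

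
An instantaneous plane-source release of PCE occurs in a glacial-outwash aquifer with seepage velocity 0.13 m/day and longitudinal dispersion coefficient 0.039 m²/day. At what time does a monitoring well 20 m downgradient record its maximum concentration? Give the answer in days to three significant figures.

For the 1D instantaneous-source solution, setting ∂C/∂t = 0 at fixed x gives v²t² + 2Dt − x² = 0, so t = (√(D² + v²x²) − D)/v².
√(D² + v²x²) = √(0.039² + 0.13² × 20²) = 2.600; v² = 0.0169.
t = (2.600 − 0.039)/0.0169 = 152 days (vs. the pure-advection estimate x/v = 154 d).

152 days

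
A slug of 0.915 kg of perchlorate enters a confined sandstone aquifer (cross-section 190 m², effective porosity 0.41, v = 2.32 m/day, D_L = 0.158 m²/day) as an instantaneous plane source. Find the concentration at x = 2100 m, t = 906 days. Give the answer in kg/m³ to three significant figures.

0.000275 kg/m³

For an instantaneous plane source, C(x,t) = M/(n_e·A·√(4πDt)) · exp(−(x−vt)²/(4Dt)), with n_e·A the pore (flow) area.
Plume center vt = 2.32 × 906 = 2101.92 m, so the well at 2100 m is 1.92 m upgradient of the peak.
√(4πDt) = 42.41 m, giving peak height M/(n_e·A·√(4πDt)) = 0.915/(0.41 × 190 × 42.41) = 0.0002770 kg/m³.
(x−vt)²/(4Dt) = (-1.92)²/(4 × 0.158 × 906) = 0.006438; exp(−0.006438) = 0.9936.
C = 0.0002770 × 0.9936 = 0.000275 kg/m³.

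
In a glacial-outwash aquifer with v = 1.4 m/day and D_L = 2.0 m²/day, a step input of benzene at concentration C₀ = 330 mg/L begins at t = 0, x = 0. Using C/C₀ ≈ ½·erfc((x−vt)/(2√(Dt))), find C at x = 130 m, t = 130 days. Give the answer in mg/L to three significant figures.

For a continuous step input, C/C₀ ≈ ½·erfc((x−vt)/(2√(Dt))).
vt = 1.4 × 130 = 182 m and 2√(Dt) = 2√(2.0 × 130) = 32.25 m.
Argument (x−vt)/(2√(Dt)) = (130 − 182)/32.25 = -1.612; ½·erfc(-1.612) = 0.9887.
C = 330 × 0.9887 = 326 mg/L.

326 mg/L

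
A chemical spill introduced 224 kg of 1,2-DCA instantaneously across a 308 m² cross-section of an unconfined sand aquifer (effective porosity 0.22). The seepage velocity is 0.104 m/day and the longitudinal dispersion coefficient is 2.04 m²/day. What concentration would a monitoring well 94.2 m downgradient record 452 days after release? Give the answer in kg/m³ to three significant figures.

For an instantaneous plane source, C(x,t) = M/(n_e·A·√(4πDt)) · exp(−(x−vt)²/(4Dt)), with n_e·A the pore (flow) area.
Plume center vt = 0.104 × 452 = 47.008 m, so the well at 94.2 m is 47.192 m downgradient of the peak.
√(4πDt) = 107.6 m, giving peak height M/(n_e·A·√(4πDt)) = 224/(0.22 × 308 × 107.6) = 0.03072 kg/m³.
(x−vt)²/(4Dt) = (47.192)²/(4 × 2.04 × 452) = 0.6038; exp(−0.6038) = 0.5467.
C = 0.03072 × 0.5467 = 0.0168 kg/m³.

0.0168 kg/m³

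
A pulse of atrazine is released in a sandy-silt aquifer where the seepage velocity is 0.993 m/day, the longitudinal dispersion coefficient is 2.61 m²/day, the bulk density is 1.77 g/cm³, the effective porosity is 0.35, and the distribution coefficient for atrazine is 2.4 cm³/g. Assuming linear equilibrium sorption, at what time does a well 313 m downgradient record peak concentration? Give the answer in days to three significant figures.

4110 days

Retardation factor R = 1 + ρ_b·K_d/n = 1 + 1.77 × 2.4/0.35 = 13.14.
Sorption retards both mechanisms: v_R = v/R = 0.07557 m/day, D_R = D/R = 0.1986 m²/day.
Peak time from v_R²t² + 2D_R t − x² = 0: t = (√(D_R² + v_R²x²) − D_R)/v_R².
√(D_R² + v_R²x²) = √(0.1986² + 0.07557² × 313²) = 23.65; v_R² = 0.005711.
t = (23.65 − 0.1986)/0.005711 = 4110 days.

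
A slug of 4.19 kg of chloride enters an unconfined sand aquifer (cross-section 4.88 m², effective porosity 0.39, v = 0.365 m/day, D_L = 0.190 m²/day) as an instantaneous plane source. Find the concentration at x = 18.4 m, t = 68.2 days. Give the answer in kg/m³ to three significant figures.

0.0765 kg/m³

For an instantaneous plane source, C(x,t) = M/(n_e·A·√(4πDt)) · exp(−(x−vt)²/(4Dt)), with n_e·A the pore (flow) area.
Plume center vt = 0.365 × 68.2 = 24.893 m, so the well at 18.4 m is 6.493 m upgradient of the peak.
√(4πDt) = 12.76 m, giving peak height M/(n_e·A·√(4πDt)) = 4.19/(0.39 × 4.88 × 12.76) = 0.1725 kg/m³.
(x−vt)²/(4Dt) = (-6.493)²/(4 × 0.190 × 68.2) = 0.8134; exp(−0.8134) = 0.4433.
C = 0.1725 × 0.4433 = 0.0765 kg/m³.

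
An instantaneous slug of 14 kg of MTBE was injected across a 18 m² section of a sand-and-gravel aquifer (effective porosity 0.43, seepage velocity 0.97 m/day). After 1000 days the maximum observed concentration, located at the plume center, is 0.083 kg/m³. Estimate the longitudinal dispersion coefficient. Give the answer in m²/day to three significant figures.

0.0378 m²/day

At the plume center C_max = M/(n_e·A·√(4πDt)), so D = M²/(4πt·(n_e·A·C_max)²).
n_e·A·C_max = 0.43 × 18 × 0.083 = 0.6424 kg/m.
D = 14²/(4π × 1000 × 0.6424²) = 0.0378 m²/day.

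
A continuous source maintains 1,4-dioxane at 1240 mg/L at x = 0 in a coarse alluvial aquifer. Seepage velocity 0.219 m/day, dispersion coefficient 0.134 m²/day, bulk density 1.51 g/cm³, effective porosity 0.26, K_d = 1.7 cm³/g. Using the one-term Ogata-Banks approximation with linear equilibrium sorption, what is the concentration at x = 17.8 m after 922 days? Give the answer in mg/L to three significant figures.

700 mg/L

Retardation factor R = 1 + ρ_b·K_d/n = 1 + 1.51 × 1.7/0.26 = 10.87.
Sorption retards both mechanisms: v_R = v/R = 0.02015 m/day, D_R = D/R = 0.01233 m²/day.
v_R·t = 0.02015 × 922 = 18.5783 m; 2√(D_R t) = 6.743 m; argument = (17.8 − 18.5783)/6.743 = -0.1154.
C = C₀ × ½·erfc(-0.1154) = 1240 × 0.5648 = 700 mg/L.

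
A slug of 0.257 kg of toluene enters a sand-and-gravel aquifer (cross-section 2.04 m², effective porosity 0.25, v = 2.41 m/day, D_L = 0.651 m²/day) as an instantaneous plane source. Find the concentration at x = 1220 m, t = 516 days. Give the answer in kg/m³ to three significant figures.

For an instantaneous plane source, C(x,t) = M/(n_e·A·√(4πDt)) · exp(−(x−vt)²/(4Dt)), with n_e·A the pore (flow) area.
Plume center vt = 2.41 × 516 = 1243.56 m, so the well at 1220 m is 23.56 m upgradient of the peak.
√(4πDt) = 64.97 m, giving peak height M/(n_e·A·√(4πDt)) = 0.257/(0.25 × 2.04 × 64.97) = 0.007756 kg/m³.
(x−vt)²/(4Dt) = (-23.56)²/(4 × 0.651 × 516) = 0.4131; exp(−0.4131) = 0.6616.
C = 0.007756 × 0.6616 = 0.00513 kg/m³.

0.00513 kg/m³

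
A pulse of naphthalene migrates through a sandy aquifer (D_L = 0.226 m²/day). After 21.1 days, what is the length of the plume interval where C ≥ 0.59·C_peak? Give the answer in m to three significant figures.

6.34 m

The plume is Gaussian with σ = √(2Dt) = √(2 × 0.226 × 21.1) = 3.088 m.
C/C_peak = exp(−Δx²/(2σ²)) = 0.59 ⇒ Δx = σ·√(−2 ln 0.59) = 3.088 × 1.027 = 3.171 m.
Width = 2Δx = 6.34 m.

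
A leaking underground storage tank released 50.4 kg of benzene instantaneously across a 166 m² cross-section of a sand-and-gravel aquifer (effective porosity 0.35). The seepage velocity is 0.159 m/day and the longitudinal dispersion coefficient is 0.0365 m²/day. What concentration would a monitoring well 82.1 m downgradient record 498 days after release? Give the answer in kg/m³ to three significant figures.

0.0511 kg/m³

For an instantaneous plane source, C(x,t) = M/(n_e·A·√(4πDt)) · exp(−(x−vt)²/(4Dt)), with n_e·A the pore (flow) area.
Plume center vt = 0.159 × 498 = 79.182 m, so the well at 82.1 m is 2.918 m downgradient of the peak.
√(4πDt) = 15.11 m, giving peak height M/(n_e·A·√(4πDt)) = 50.4/(0.35 × 166 × 15.11) = 0.05741 kg/m³.
(x−vt)²/(4Dt) = (2.918)²/(4 × 0.0365 × 498) = 0.1171; exp(−0.1171) = 0.8895.
C = 0.05741 × 0.8895 = 0.0511 kg/m³.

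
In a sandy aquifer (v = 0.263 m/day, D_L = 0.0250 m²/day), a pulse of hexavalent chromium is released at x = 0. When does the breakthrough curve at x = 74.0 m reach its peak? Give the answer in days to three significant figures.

For the 1D instantaneous-source solution, setting ∂C/∂t = 0 at fixed x gives v²t² + 2Dt − x² = 0, so t = (√(D² + v²x²) − D)/v².
√(D² + v²x²) = √(0.0250² + 0.263² × 74.0²) = 19.46; v² = 0.069169.
t = (19.46 − 0.0250)/0.069169 = 281 days (vs. the pure-advection estimate x/v = 281 d).

281 days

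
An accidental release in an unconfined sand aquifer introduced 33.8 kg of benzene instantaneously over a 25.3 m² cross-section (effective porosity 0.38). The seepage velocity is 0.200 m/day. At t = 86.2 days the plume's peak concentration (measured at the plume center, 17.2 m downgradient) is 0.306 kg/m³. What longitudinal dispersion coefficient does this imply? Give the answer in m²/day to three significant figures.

0.122 m²/day

At the plume center C_max = M/(n_e·A·√(4πDt)), so D = M²/(4πt·(n_e·A·C_max)²).
n_e·A·C_max = 0.38 × 25.3 × 0.306 = 2.942 kg/m.
D = 33.8²/(4π × 86.2 × 2.942²) = 0.122 m²/day.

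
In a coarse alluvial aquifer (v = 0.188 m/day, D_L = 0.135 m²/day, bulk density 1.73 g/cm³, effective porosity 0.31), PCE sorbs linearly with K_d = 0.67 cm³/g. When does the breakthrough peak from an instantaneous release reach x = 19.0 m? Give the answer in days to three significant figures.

Retardation factor R = 1 + ρ_b·K_d/n = 1 + 1.73 × 0.67/0.31 = 4.739.
Sorption retards both mechanisms: v_R = v/R = 0.03967 m/day, D_R = D/R = 0.02849 m²/day.
Peak time from v_R²t² + 2D_R t − x² = 0: t = (√(D_R² + v_R²x²) − D_R)/v_R².
√(D_R² + v_R²x²) = √(0.02849² + 0.03967² × 19.0²) = 0.7543; v_R² = 0.001574.
t = (0.7543 − 0.02849)/0.001574 = 461 days.

461 days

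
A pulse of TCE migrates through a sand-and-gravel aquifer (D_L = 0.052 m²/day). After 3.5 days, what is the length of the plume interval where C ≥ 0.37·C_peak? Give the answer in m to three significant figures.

The plume is Gaussian with σ = √(2Dt) = √(2 × 0.052 × 3.5) = 0.6033 m.
C/C_peak = exp(−Δx²/(2σ²)) = 0.37 ⇒ Δx = σ·√(−2 ln 0.37) = 0.6033 × 1.410 = 0.8507 m.
Width = 2Δx = 1.70 m.

1.70 m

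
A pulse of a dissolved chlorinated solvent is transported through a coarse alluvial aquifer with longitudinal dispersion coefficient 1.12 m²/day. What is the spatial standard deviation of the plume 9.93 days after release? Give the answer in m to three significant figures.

4.72 m

Dispersive spreading gives a Gaussian with σ² = 2Dt; advection only shifts the center.
σ = √(2 × 1.12 × 9.93) = 4.72 m.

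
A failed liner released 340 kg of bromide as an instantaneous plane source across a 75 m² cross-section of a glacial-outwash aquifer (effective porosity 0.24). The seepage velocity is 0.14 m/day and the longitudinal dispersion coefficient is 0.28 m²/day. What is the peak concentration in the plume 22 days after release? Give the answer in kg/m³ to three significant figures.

2.15 kg/m³

The peak of an instantaneous 1D plume sits at x = vt; there the Gaussian factor is 1 and C_max = M/(n_e·A·√(4πDt)), where n_e·A is the pore area the mass is dissolved in.
√(4πDt) = √(4π × 0.28 × 22) = 8.798 m, so C_max = 340/(0.24 × 75 × 8.798) = 2.15 kg/m³.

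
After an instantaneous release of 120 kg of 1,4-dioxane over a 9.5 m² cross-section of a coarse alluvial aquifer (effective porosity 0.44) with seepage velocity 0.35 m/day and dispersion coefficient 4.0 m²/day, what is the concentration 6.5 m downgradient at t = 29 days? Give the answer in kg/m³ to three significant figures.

0.731 kg/m³

For an instantaneous plane source, C(x,t) = M/(n_e·A·√(4πDt)) · exp(−(x−vt)²/(4Dt)), with n_e·A the pore (flow) area.
Plume center vt = 0.35 × 29 = 10.15 m, so the well at 6.5 m is 3.65 m upgradient of the peak.
√(4πDt) = 38.18 m, giving peak height M/(n_e·A·√(4πDt)) = 120/(0.44 × 9.5 × 38.18) = 0.7519 kg/m³.
(x−vt)²/(4Dt) = (-3.65)²/(4 × 4.0 × 29) = 0.02871; exp(−0.02871) = 0.9717.
C = 0.7519 × 0.9717 = 0.731 kg/m³.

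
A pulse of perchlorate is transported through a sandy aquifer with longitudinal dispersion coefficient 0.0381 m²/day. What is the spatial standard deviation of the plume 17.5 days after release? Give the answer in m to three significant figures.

1.15 m

Dispersive spreading gives a Gaussian with σ² = 2Dt; advection only shifts the center.
σ = √(2 × 0.0381 × 17.5) = 1.15 m.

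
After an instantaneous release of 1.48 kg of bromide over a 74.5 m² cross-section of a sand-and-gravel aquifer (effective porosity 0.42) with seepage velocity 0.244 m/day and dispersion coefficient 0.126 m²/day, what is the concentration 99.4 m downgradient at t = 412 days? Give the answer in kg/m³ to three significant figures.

0.00184 kg/m³

For an instantaneous plane source, C(x,t) = M/(n_e·A·√(4πDt)) · exp(−(x−vt)²/(4Dt)), with n_e·A the pore (flow) area.
Plume center vt = 0.244 × 412 = 100.528 m, so the well at 99.4 m is 1.128 m upgradient of the peak.
√(4πDt) = 25.54 m, giving peak height M/(n_e·A·√(4πDt)) = 1.48/(0.42 × 74.5 × 25.54) = 0.001852 kg/m³.
(x−vt)²/(4Dt) = (-1.128)²/(4 × 0.126 × 412) = 0.006128; exp(−0.006128) = 0.9939.
C = 0.001852 × 0.9939 = 0.00184 kg/m³.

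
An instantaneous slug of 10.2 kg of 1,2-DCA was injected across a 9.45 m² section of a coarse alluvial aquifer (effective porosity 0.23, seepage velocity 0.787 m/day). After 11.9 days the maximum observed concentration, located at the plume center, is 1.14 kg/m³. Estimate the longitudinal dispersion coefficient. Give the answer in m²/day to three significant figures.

0.113 m²/day

At the plume center C_max = M/(n_e·A·√(4πDt)), so D = M²/(4πt·(n_e·A·C_max)²).
n_e·A·C_max = 0.23 × 9.45 × 1.14 = 2.478 kg/m.
D = 10.2²/(4π × 11.9 × 2.478²) = 0.113 m²/day.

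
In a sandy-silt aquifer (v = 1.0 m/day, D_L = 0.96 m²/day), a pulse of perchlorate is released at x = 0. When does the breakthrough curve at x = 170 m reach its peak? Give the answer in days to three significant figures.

169 days

For the 1D instantaneous-source solution, setting ∂C/∂t = 0 at fixed x gives v²t² + 2Dt − x² = 0, so t = (√(D² + v²x²) − D)/v².
√(D² + v²x²) = √(0.96² + 1.0² × 170²) = 170.0; v² = 1.
t = (170.0 − 0.96)/1 = 169 days (vs. the pure-advection estimate x/v = 170 d).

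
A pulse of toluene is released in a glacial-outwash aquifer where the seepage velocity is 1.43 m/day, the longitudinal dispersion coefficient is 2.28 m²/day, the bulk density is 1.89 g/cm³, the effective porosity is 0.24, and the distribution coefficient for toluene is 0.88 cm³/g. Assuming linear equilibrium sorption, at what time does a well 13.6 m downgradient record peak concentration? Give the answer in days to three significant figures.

67.1 days

Retardation factor R = 1 + ρ_b·K_d/n = 1 + 1.89 × 0.88/0.24 = 7.930.
Sorption retards both mechanisms: v_R = v/R = 0.1803 m/day, D_R = D/R = 0.2875 m²/day.
Peak time from v_R²t² + 2D_R t − x² = 0: t = (√(D_R² + v_R²x²) − D_R)/v_R².
√(D_R² + v_R²x²) = √(0.2875² + 0.1803² × 13.6²) = 2.469; v_R² = 0.03251.
t = (2.469 − 0.2875)/0.03251 = 67.1 days.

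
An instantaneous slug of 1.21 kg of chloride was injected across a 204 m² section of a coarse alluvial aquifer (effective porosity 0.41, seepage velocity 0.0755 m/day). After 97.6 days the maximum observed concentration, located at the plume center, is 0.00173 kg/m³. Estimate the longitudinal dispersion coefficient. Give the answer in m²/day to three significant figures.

0.0570 m²/day

At the plume center C_max = M/(n_e·A·√(4πDt)), so D = M²/(4πt·(n_e·A·C_max)²).
n_e·A·C_max = 0.41 × 204 × 0.00173 = 0.1447 kg/m.
D = 1.21²/(4π × 97.6 × 0.1447²) = 0.0570 m²/day.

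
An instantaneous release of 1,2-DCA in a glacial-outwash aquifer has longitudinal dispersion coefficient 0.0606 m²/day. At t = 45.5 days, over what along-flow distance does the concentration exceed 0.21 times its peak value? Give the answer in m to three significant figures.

The plume is Gaussian with σ = √(2Dt) = √(2 × 0.0606 × 45.5) = 2.348 m.
C/C_peak = exp(−Δx²/(2σ²)) = 0.21 ⇒ Δx = σ·√(−2 ln 0.21) = 2.348 × 1.767 = 4.149 m.
Width = 2Δx = 8.30 m.

8.30 m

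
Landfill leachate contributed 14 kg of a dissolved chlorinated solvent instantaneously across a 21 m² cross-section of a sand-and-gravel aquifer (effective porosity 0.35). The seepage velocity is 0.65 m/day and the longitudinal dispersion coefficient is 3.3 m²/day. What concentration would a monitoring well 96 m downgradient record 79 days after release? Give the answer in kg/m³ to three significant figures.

0.00492 kg/m³

For an instantaneous plane source, C(x,t) = M/(n_e·A·√(4πDt)) · exp(−(x−vt)²/(4Dt)), with n_e·A the pore (flow) area.
Plume center vt = 0.65 × 79 = 51.35 m, so the well at 96 m is 44.65 m downgradient of the peak.
√(4πDt) = 57.24 m, giving peak height M/(n_e·A·√(4πDt)) = 14/(0.35 × 21 × 57.24) = 0.03328 kg/m³.
(x−vt)²/(4Dt) = (44.65)²/(4 × 3.3 × 79) = 1.912; exp(−1.912) = 0.1478.
C = 0.03328 × 0.1478 = 0.00492 kg/m³.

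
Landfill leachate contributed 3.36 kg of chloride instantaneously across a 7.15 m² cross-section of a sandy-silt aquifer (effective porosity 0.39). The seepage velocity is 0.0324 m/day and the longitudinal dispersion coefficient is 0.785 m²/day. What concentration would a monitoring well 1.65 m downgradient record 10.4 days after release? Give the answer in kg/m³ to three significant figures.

0.113 kg/m³

For an instantaneous plane source, C(x,t) = M/(n_e·A·√(4πDt)) · exp(−(x−vt)²/(4Dt)), with n_e·A the pore (flow) area.
Plume center vt = 0.0324 × 10.4 = 0.33696 m, so the well at 1.65 m is 1.31304 m downgradient of the peak.
√(4πDt) = 10.13 m, giving peak height M/(n_e·A·√(4πDt)) = 3.36/(0.39 × 7.15 × 10.13) = 0.1189 kg/m³.
(x−vt)²/(4Dt) = (1.31304)²/(4 × 0.785 × 10.4) = 0.05280; exp(−0.05280) = 0.9486.
C = 0.1189 × 0.9486 = 0.113 kg/m³.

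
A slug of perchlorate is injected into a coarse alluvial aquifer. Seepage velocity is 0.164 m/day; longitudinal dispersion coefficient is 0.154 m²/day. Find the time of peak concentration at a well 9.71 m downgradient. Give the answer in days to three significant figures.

For the 1D instantaneous-source solution, setting ∂C/∂t = 0 at fixed x gives v²t² + 2Dt − x² = 0, so t = (√(D² + v²x²) − D)/v².
√(D² + v²x²) = √(0.154² + 0.164² × 9.71²) = 1.600; v² = 0.026896.
t = (1.600 − 0.154)/0.026896 = 53.8 days (vs. the pure-advection estimate x/v = 59.2 d).

53.8 days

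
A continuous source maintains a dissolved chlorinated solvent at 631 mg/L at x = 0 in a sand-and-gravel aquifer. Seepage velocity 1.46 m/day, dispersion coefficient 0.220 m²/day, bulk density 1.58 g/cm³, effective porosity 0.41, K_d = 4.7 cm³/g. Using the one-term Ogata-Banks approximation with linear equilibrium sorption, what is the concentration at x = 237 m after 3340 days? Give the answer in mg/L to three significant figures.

Retardation factor R = 1 + ρ_b·K_d/n = 1 + 1.58 × 4.7/0.41 = 19.11.
Sorption retards both mechanisms: v_R = v/R = 0.07640 m/day, D_R = D/R = 0.01151 m²/day.
v_R·t = 0.07640 × 3340 = 255.176 m; 2√(D_R t) = 12.40 m; argument = (237 − 255.176)/12.40 = -1.466.
C = C₀ × ½·erfc(-1.466) = 631 × 0.9809 = 619 mg/L.

619 mg/L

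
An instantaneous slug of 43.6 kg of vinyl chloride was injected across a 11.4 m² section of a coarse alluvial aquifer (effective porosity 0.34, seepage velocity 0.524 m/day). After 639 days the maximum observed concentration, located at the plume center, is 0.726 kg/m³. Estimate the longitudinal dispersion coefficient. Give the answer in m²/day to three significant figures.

At the plume center C_max = M/(n_e·A·√(4πDt)), so D = M²/(4πt·(n_e·A·C_max)²).
n_e·A·C_max = 0.34 × 11.4 × 0.726 = 2.814 kg/m.
D = 43.6²/(4π × 639 × 2.814²) = 0.0299 m²/day.

0.0299 m²/day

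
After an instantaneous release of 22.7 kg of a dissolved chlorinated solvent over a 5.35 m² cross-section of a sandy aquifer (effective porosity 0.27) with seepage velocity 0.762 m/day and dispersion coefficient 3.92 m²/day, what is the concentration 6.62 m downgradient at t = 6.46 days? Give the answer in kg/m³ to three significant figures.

0.856 kg/m³

For an instantaneous plane source, C(x,t) = M/(n_e·A·√(4πDt)) · exp(−(x−vt)²/(4Dt)), with n_e·A the pore (flow) area.
Plume center vt = 0.762 × 6.46 = 4.92252 m, so the well at 6.62 m is 1.69748 m downgradient of the peak.
√(4πDt) = 17.84 m, giving peak height M/(n_e·A·√(4πDt)) = 22.7/(0.27 × 5.35 × 17.84) = 0.8809 kg/m³.
(x−vt)²/(4Dt) = (1.69748)²/(4 × 3.92 × 6.46) = 0.02845; exp(−0.02845) = 0.9720.
C = 0.8809 × 0.9720 = 0.856 kg/m³.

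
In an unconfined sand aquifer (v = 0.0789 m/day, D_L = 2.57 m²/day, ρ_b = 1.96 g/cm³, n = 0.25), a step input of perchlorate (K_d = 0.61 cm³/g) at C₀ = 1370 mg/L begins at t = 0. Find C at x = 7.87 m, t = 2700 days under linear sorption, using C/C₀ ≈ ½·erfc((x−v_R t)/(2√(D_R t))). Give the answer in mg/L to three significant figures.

990 mg/L

Retardation factor R = 1 + ρ_b·K_d/n = 1 + 1.96 × 0.61/0.25 = 5.782.
Sorption retards both mechanisms: v_R = v/R = 0.01365 m/day, D_R = D/R = 0.4445 m²/day.
v_R·t = 0.01365 × 2700 = 36.855 m; 2√(D_R t) = 69.29 m; argument = (7.87 − 36.855)/69.29 = -0.4183.
C = C₀ × ½·erfc(-0.4183) = 1370 × 0.7229 = 990 mg/L.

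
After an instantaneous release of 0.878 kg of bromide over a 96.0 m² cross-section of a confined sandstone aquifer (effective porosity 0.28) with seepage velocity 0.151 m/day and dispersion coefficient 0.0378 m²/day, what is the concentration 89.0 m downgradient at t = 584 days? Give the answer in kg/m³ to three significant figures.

For an instantaneous plane source, C(x,t) = M/(n_e·A·√(4πDt)) · exp(−(x−vt)²/(4Dt)), with n_e·A the pore (flow) area.
Plume center vt = 0.151 × 584 = 88.184 m, so the well at 89.0 m is 0.816 m downgradient of the peak.
√(4πDt) = 16.66 m, giving peak height M/(n_e·A·√(4πDt)) = 0.878/(0.28 × 96.0 × 16.66) = 0.001961 kg/m³.
(x−vt)²/(4Dt) = (0.816)²/(4 × 0.0378 × 584) = 0.007541; exp(−0.007541) = 0.9925.
C = 0.001961 × 0.9925 = 0.00195 kg/m³.

0.00195 kg/m³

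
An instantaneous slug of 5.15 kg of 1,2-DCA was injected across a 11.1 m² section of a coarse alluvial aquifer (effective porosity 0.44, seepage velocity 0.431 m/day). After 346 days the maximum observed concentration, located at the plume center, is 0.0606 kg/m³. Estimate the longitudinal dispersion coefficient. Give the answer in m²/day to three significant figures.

At the plume center C_max = M/(n_e·A·√(4πDt)), so D = M²/(4πt·(n_e·A·C_max)²).
n_e·A·C_max = 0.44 × 11.1 × 0.0606 = 0.2960 kg/m.
D = 5.15²/(4π × 346 × 0.2960²) = 0.0696 m²/day.

0.0696 m²/day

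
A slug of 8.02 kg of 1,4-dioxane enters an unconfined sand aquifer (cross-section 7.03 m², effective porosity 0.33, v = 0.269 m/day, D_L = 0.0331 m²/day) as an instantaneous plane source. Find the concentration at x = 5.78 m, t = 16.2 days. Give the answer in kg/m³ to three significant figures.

For an instantaneous plane source, C(x,t) = M/(n_e·A·√(4πDt)) · exp(−(x−vt)²/(4Dt)), with n_e·A the pore (flow) area.
Plume center vt = 0.269 × 16.2 = 4.3578 m, so the well at 5.78 m is 1.4222 m downgradient of the peak.
√(4πDt) = 2.596 m, giving peak height M/(n_e·A·√(4πDt)) = 8.02/(0.33 × 7.03 × 2.596) = 1.332 kg/m³.
(x−vt)²/(4Dt) = (1.4222)²/(4 × 0.0331 × 16.2) = 0.9430; exp(−0.9430) = 0.3895.
C = 1.332 × 0.3895 = 0.519 kg/m³.

0.519 kg/m³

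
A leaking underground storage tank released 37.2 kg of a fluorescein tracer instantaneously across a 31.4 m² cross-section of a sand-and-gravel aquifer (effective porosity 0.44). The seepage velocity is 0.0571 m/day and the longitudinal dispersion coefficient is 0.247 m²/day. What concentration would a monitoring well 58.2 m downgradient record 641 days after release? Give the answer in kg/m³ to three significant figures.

For an instantaneous plane source, C(x,t) = M/(n_e·A·√(4πDt)) · exp(−(x−vt)²/(4Dt)), with n_e·A the pore (flow) area.
Plume center vt = 0.0571 × 641 = 36.6011 m, so the well at 58.2 m is 21.5989 m downgradient of the peak.
√(4πDt) = 44.60 m, giving peak height M/(n_e·A·√(4πDt)) = 37.2/(0.44 × 31.4 × 44.60) = 0.06037 kg/m³.
(x−vt)²/(4Dt) = (21.5989)²/(4 × 0.247 × 641) = 0.7366; exp(−0.7366) = 0.4787.
C = 0.06037 × 0.4787 = 0.0289 kg/m³.

0.0289 kg/m³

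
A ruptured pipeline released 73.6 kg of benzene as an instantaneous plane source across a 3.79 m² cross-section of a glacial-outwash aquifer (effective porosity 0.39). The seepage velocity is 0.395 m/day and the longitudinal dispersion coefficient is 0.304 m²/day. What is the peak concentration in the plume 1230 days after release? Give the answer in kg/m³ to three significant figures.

0.726 kg/m³

The peak of an instantaneous 1D plume sits at x = vt; there the Gaussian factor is 1 and C_max = M/(n_e·A·√(4πDt)), where n_e·A is the pore area the mass is dissolved in.
√(4πDt) = √(4π × 0.304 × 1230) = 68.55 m, so C_max = 73.6/(0.39 × 3.79 × 68.55) = 0.726 kg/m³.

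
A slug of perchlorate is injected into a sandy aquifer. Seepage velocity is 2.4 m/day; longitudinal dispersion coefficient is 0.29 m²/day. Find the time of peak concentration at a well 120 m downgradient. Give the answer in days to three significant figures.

49.9 days

For the 1D instantaneous-source solution, setting ∂C/∂t = 0 at fixed x gives v²t² + 2Dt − x² = 0, so t = (√(D² + v²x²) − D)/v².
√(D² + v²x²) = √(0.29² + 2.4² × 120²) = 288.0; v² = 5.76.
t = (288.0 − 0.29)/5.76 = 49.9 days (vs. the pure-advection estimate x/v = 50.0 d).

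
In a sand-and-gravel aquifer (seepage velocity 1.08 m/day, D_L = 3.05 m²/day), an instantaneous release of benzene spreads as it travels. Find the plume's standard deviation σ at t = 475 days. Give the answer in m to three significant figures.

53.8 m

Dispersive spreading gives a Gaussian with σ² = 2Dt; advection only shifts the center.
σ = √(2 × 3.05 × 475) = 53.8 m.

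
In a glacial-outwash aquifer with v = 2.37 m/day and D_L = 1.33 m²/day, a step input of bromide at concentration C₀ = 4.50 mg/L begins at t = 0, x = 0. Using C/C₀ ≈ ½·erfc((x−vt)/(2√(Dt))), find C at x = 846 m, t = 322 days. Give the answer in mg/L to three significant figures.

For a continuous step input, C/C₀ ≈ ½·erfc((x−vt)/(2√(Dt))).
vt = 2.37 × 322 = 763.14 m and 2√(Dt) = 2√(1.33 × 322) = 41.39 m.
Argument (x−vt)/(2√(Dt)) = (846 − 763.14)/41.39 = 2.002; ½·erfc(2.002) = 0.002318.
C = 4.50 × 0.002318 = 0.0104 mg/L.

0.0104 mg/L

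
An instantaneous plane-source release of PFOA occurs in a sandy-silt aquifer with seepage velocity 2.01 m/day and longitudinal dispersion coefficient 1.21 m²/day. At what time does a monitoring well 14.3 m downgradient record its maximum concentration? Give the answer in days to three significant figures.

6.82 days

For the 1D instantaneous-source solution, setting ∂C/∂t = 0 at fixed x gives v²t² + 2Dt − x² = 0, so t = (√(D² + v²x²) − D)/v².
√(D² + v²x²) = √(1.21² + 2.01² × 14.3²) = 28.77; v² = 4.0401.
t = (28.77 − 1.21)/4.0401 = 6.82 days (vs. the pure-advection estimate x/v = 7.11 d).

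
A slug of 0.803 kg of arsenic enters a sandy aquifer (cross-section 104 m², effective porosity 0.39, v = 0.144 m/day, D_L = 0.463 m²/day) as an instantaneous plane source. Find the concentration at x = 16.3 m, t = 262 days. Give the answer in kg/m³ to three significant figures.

For an instantaneous plane source, C(x,t) = M/(n_e·A·√(4πDt)) · exp(−(x−vt)²/(4Dt)), with n_e·A the pore (flow) area.
Plume center vt = 0.144 × 262 = 37.728 m, so the well at 16.3 m is 21.428 m upgradient of the peak.
√(4πDt) = 39.04 m, giving peak height M/(n_e·A·√(4πDt)) = 0.803/(0.39 × 104 × 39.04) = 0.0005071 kg/m³.
(x−vt)²/(4Dt) = (-21.428)²/(4 × 0.463 × 262) = 0.9463; exp(−0.9463) = 0.3882.
C = 0.0005071 × 0.3882 = 0.000197 kg/m³.

0.000197 kg/m³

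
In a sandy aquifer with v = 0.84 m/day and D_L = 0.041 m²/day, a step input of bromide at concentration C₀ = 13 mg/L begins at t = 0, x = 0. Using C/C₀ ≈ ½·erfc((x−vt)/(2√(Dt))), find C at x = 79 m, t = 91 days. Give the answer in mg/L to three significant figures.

For a continuous step input, C/C₀ ≈ ½·erfc((x−vt)/(2√(Dt))).
vt = 0.84 × 91 = 76.44 m and 2√(Dt) = 2√(0.041 × 91) = 3.863 m.
Argument (x−vt)/(2√(Dt)) = (79 − 76.44)/3.863 = 0.6627; ½·erfc(0.6627) = 0.1743.
C = 13 × 0.1743 = 2.27 mg/L.

2.27 mg/L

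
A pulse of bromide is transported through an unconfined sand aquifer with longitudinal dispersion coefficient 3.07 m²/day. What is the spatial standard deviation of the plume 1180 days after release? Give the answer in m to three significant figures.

85.1 m

Dispersive spreading gives a Gaussian with σ² = 2Dt; advection only shifts the center.
σ = √(2 × 3.07 × 1180) = 85.1 m.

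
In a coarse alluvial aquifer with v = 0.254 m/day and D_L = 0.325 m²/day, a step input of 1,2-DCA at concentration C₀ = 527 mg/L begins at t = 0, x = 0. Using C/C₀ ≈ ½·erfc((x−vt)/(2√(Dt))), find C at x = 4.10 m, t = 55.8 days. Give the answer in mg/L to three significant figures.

For a continuous step input, C/C₀ ≈ ½·erfc((x−vt)/(2√(Dt))).
vt = 0.254 × 55.8 = 14.1732 m and 2√(Dt) = 2√(0.325 × 55.8) = 8.517 m.
Argument (x−vt)/(2√(Dt)) = (4.10 − 14.1732)/8.517 = -1.183; ½·erfc(-1.183) = 0.9528.
C = 527 × 0.9528 = 502 mg/L.

502 mg/L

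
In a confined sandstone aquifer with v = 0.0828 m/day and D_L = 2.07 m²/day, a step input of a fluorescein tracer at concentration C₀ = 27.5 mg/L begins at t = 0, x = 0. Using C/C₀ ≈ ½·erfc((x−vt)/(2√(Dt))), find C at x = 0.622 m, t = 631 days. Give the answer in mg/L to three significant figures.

For a continuous step input, C/C₀ ≈ ½·erfc((x−vt)/(2√(Dt))).
vt = 0.0828 × 631 = 52.2468 m and 2√(Dt) = 2√(2.07 × 631) = 72.28 m.
Argument (x−vt)/(2√(Dt)) = (0.622 − 52.2468)/72.28 = -0.7142; ½·erfc(-0.7142) = 0.8438.
C = 27.5 × 0.8438 = 23.2 mg/L.

23.2 mg/L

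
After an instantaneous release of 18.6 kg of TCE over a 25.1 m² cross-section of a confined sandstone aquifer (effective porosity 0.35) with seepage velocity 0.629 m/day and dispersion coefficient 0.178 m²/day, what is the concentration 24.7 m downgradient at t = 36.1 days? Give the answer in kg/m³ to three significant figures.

0.202 kg/m³

For an instantaneous plane source, C(x,t) = M/(n_e·A·√(4πDt)) · exp(−(x−vt)²/(4Dt)), with n_e·A the pore (flow) area.
Plume center vt = 0.629 × 36.1 = 22.7069 m, so the well at 24.7 m is 1.9931 m downgradient of the peak.
√(4πDt) = 8.986 m, giving peak height M/(n_e·A·√(4πDt)) = 18.6/(0.35 × 25.1 × 8.986) = 0.2356 kg/m³.
(x−vt)²/(4Dt) = (1.9931)²/(4 × 0.178 × 36.1) = 0.1546; exp(−0.1546) = 0.8568.
C = 0.2356 × 0.8568 = 0.202 kg/m³.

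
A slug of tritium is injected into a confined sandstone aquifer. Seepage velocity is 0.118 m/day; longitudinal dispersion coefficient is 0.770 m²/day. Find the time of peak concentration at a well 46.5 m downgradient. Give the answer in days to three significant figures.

343 days

For the 1D instantaneous-source solution, setting ∂C/∂t = 0 at fixed x gives v²t² + 2Dt − x² = 0, so t = (√(D² + v²x²) − D)/v².
√(D² + v²x²) = √(0.770² + 0.118² × 46.5²) = 5.541; v² = 0.013924.
t = (5.541 − 0.770)/0.013924 = 343 days (vs. the pure-advection estimate x/v = 394 d).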